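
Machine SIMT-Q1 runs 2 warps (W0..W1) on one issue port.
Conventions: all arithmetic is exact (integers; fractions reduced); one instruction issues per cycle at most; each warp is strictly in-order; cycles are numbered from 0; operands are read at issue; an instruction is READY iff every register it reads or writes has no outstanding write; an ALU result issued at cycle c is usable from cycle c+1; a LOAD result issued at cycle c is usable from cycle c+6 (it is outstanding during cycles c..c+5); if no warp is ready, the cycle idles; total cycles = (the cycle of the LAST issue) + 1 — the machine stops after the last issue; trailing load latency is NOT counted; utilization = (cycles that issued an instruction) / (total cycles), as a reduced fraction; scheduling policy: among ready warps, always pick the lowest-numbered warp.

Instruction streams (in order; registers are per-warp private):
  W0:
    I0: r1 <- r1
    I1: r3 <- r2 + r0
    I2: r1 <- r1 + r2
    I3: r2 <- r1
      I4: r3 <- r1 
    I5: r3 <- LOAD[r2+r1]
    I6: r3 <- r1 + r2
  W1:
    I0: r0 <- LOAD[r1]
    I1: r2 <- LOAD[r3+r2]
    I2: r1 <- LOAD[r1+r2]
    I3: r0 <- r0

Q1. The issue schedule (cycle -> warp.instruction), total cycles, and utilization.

cycle 0: W0.I0
cycle 1: W0.I1
cycle 2: W0.I2
cycle 3: W0.I3
cycle 4: W0.I4
cycle 5: W0.I5
cycle 6: W1.I0
cycle 7: W1.I1
cycle 8: idle
cycle 9: idle
cycle 10: idle
cycle 11: W0.I6
cycle 12: idle
cycle 13: W1.I2
cycle 14: W1.I3

Answer: 15 cycles, utilization 11/15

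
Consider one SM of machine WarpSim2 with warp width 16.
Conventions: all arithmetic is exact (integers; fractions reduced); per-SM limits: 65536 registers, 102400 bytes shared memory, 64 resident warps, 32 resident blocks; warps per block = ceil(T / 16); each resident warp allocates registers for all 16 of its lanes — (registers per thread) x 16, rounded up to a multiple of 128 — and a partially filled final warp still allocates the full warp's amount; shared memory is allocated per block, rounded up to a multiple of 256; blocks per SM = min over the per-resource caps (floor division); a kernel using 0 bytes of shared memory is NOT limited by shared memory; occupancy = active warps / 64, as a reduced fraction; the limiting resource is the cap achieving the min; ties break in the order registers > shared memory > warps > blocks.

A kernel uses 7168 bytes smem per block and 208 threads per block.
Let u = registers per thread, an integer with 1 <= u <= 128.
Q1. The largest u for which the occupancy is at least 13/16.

Answer: u = 72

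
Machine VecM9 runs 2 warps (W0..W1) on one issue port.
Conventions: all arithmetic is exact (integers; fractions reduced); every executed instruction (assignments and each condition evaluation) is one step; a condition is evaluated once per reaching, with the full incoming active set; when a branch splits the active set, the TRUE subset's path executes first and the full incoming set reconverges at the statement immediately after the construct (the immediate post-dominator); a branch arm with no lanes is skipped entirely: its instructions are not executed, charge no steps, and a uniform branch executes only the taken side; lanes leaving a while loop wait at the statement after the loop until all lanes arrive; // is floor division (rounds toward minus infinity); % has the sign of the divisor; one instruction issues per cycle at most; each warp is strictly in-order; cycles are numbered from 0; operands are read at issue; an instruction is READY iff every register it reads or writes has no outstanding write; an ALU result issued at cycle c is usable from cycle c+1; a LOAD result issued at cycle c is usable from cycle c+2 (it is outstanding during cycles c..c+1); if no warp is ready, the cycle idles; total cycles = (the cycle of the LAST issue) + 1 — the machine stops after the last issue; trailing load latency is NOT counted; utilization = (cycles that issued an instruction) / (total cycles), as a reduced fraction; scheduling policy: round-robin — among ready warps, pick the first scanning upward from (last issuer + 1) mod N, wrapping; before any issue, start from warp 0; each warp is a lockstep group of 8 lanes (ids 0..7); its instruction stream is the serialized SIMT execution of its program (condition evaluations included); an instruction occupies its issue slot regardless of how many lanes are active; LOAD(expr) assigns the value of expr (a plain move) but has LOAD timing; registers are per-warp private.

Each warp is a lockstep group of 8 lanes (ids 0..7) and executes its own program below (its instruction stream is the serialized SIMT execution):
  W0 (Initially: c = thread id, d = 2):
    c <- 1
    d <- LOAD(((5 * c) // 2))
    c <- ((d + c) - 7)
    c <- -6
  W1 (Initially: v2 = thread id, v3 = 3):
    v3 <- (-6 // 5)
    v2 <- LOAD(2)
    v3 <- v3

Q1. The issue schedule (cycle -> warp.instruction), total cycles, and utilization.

cycle 0: W0.I0
cycle 1: W1.I0
cycle 2: W0.I1
cycle 3: W1.I1
cycle 4: W0.I2
cycle 5: W1.I2
cycle 6: W0.I3

Answer: 7 cycles, utilization 1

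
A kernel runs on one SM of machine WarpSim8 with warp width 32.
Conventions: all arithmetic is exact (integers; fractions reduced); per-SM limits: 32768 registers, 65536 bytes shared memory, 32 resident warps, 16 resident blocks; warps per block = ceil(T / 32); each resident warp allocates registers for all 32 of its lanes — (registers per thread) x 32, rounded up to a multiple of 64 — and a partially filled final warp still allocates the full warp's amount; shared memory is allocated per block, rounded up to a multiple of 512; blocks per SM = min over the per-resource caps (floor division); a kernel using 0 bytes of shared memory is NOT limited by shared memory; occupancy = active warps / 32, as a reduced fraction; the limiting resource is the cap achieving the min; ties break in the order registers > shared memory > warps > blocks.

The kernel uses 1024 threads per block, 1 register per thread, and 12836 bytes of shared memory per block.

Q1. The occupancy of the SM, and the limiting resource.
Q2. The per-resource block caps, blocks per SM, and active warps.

Answer: occupancy 1, limited by warps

registers: 16 blocks
shared memory: 4 blocks
warps: 1 block
blocks: 16 blocks

Answer: 1 block, 32 active warps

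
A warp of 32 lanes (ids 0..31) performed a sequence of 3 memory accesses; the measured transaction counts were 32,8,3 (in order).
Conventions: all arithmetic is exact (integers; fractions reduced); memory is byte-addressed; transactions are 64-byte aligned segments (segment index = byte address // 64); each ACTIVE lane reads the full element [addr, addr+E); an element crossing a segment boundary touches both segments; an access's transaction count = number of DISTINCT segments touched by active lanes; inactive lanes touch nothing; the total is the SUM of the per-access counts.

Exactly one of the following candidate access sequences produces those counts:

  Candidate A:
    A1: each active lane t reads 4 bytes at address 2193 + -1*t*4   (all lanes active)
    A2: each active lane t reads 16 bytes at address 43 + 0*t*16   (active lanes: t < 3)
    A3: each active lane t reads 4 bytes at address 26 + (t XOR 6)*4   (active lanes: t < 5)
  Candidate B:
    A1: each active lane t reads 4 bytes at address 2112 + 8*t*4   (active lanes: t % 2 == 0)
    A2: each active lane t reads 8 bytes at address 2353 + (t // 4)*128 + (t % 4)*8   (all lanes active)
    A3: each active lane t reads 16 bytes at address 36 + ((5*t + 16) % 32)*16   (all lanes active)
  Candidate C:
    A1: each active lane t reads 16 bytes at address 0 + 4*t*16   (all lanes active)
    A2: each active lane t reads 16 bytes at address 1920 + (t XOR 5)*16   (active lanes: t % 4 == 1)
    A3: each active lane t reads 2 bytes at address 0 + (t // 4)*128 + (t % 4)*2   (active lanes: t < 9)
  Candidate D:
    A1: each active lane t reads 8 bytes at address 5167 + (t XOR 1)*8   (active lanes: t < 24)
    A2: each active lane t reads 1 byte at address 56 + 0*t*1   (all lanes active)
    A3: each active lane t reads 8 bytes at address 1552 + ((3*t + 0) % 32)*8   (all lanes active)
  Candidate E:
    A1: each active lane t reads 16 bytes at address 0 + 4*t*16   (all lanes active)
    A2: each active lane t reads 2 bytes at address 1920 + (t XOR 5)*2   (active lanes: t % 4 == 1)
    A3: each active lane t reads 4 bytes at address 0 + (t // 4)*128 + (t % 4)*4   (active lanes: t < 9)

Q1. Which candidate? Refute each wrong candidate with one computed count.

A: A1 gives 3 transactions, not 32
B: A1 gives 16 transactions, not 32
D: A1 gives 4 transactions, not 32
E: A2 gives 1 transaction, not 8
C: all counts match (32,8,3)

Answer: C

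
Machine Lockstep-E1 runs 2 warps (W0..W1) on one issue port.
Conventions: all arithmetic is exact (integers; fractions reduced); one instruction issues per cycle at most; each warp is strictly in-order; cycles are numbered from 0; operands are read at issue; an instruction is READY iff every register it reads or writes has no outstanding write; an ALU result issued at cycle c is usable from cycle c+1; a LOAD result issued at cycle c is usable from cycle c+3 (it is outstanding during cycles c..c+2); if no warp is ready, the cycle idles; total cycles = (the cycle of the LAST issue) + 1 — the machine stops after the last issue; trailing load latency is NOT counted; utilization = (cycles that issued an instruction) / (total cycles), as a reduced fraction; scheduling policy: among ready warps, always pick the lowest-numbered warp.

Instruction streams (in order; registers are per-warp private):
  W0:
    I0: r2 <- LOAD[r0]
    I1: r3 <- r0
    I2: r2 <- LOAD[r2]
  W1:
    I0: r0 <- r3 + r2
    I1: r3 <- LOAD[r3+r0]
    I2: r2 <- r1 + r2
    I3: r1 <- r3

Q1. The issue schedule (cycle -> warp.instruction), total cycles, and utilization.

cycle 0: W0.I0
cycle 1: W0.I1
cycle 2: W1.I0
cycle 3: W0.I2
cycle 4: W1.I1
cycle 5: W1.I2
cycle 6: idle
cycle 7: W1.I3

Answer: 8 cycles, utilization 7/8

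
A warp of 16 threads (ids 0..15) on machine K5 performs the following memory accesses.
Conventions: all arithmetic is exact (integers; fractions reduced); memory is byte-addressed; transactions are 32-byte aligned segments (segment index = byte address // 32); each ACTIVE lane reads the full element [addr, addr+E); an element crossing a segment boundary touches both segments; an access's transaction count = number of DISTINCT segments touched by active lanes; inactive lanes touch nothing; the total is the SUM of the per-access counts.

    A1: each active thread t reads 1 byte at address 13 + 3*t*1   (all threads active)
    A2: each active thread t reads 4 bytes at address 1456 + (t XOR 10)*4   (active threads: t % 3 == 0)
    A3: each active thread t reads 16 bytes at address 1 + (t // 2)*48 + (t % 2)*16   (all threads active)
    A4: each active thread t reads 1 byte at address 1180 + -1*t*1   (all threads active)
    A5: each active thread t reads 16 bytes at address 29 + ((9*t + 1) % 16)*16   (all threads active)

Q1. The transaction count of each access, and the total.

A1: 2 transactions
A2: 3 transactions
A3: 12 transactions
A4: 1 transaction
A5: 9 transactions

Answer: 2,3,12,1,9; total 27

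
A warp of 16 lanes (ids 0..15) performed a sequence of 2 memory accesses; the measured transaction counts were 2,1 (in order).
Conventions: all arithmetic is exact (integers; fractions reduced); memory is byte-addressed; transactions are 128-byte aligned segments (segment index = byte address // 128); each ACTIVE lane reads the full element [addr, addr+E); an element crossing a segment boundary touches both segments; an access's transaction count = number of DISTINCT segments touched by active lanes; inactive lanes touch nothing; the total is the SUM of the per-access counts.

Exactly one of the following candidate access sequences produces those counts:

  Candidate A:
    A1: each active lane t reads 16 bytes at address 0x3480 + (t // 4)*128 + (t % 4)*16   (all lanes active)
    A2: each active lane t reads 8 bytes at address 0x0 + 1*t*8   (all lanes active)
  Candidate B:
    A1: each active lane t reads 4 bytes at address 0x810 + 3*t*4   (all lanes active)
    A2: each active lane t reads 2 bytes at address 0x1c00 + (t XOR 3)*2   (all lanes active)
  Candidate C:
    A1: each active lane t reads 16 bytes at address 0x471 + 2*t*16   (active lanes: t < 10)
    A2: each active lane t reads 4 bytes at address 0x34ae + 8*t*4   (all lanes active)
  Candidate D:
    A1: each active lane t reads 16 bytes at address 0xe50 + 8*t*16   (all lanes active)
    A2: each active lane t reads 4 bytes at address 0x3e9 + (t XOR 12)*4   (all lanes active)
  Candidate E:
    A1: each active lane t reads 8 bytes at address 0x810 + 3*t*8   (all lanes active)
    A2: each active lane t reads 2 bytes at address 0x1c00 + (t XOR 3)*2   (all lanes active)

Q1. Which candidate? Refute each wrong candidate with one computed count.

A: A1 gives 4 transactions, not 2
C: A1 gives 4 transactions, not 2
D: A1 gives 16 transactions, not 2
E: A1 gives 3 transactions, not 2
B: all counts match (2,1)

Answer: B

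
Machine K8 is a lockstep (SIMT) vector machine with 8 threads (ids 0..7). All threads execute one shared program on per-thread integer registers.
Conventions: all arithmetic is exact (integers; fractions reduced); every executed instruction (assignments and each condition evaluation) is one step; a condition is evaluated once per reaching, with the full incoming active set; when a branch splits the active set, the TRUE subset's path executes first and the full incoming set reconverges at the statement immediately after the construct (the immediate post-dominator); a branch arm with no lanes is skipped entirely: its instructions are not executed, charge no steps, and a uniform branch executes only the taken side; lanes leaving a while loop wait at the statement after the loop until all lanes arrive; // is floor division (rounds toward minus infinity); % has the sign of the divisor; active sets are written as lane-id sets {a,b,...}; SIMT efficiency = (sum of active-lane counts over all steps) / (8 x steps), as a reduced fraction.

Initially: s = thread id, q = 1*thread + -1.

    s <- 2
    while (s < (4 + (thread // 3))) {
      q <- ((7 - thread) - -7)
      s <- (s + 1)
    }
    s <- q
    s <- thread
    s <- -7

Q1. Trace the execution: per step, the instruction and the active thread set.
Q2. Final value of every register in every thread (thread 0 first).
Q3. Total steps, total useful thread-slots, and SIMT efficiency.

step 0: s <- 2                       {0,1,2,3,4,5,6,7}
step 1: eval (s < (4 + (thread // 3))) {0,1,2,3,4,5,6,7}
step 2: q <- ((7 - thread) - -7)     {0,1,2,3,4,5,6,7}
step 3: s <- (s + 1)                 {0,1,2,3,4,5,6,7}
step 4: eval (s < (4 + (thread // 3))) {0,1,2,3,4,5,6,7}
step 5: q <- ((7 - thread) - -7)     {0,1,2,3,4,5,6,7}
step 6: s <- (s + 1)                 {0,1,2,3,4,5,6,7}
step 7: eval (s < (4 + (thread // 3))) {0,1,2,3,4,5,6,7}
step 8: q <- ((7 - thread) - -7)     {3,4,5,6,7}
step 9: s <- (s + 1)                 {3,4,5,6,7}
step 10: eval (s < (4 + (thread // 3))) {3,4,5,6,7}
step 11: q <- ((7 - thread) - -7)     {6,7}
step 12: s <- (s + 1)                 {6,7}
step 13: eval (s < (4 + (thread // 3))) {6,7}
step 14: s <- q                       {0,1,2,3,4,5,6,7}
step 15: s <- thread                  {0,1,2,3,4,5,6,7}
step 16: s <- -7                      {0,1,2,3,4,5,6,7}

Answer: 17 steps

s: -7,-7,-7,-7,-7,-7,-7,-7
q: 14,13,12,11,10,9,8,7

steps = 17; useful = 109; efficiency = 109/136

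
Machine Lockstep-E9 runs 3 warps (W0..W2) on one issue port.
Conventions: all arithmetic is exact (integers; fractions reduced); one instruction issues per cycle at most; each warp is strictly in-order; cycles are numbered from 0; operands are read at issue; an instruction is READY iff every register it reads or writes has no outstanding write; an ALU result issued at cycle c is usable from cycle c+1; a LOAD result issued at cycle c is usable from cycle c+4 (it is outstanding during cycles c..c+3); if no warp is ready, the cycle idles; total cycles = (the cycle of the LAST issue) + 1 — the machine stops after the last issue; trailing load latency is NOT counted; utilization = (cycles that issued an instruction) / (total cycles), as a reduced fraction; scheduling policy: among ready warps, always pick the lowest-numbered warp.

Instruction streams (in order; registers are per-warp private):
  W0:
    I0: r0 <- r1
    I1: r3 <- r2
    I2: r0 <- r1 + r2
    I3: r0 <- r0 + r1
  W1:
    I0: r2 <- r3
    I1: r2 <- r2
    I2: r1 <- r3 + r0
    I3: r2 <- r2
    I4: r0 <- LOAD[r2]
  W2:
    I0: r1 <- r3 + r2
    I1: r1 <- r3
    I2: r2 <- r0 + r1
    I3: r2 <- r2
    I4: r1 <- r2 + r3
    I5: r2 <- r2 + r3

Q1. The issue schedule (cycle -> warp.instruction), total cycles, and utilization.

cycle 0: W0.I0
cycle 1: W0.I1
cycle 2: W0.I2
cycle 3: W0.I3
cycle 4: W1.I0
cycle 5: W1.I1
cycle 6: W1.I2
cycle 7: W1.I3
cycle 8: W1.I4
cycle 9: W2.I0
cycle 10: W2.I1
cycle 11: W2.I2
cycle 12: W2.I3
cycle 13: W2.I4
cycle 14: W2.I5

Answer: 15 cycles, utilization 1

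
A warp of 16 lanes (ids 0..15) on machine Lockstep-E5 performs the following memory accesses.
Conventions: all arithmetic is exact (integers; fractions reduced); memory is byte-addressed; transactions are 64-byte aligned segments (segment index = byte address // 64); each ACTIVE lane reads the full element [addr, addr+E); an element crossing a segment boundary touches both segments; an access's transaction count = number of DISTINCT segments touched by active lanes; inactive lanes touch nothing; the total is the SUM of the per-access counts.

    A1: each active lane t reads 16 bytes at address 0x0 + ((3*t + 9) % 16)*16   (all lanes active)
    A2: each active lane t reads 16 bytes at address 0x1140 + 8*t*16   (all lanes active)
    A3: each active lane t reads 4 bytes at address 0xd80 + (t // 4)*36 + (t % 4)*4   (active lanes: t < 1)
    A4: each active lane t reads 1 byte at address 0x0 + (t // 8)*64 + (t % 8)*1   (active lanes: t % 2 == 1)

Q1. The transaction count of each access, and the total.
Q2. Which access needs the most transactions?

A1: 4 transactions
A2: 16 transactions
A3: 1 transaction
A4: 2 transactions

Answer: 4,16,1,2; total 23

Answer: A2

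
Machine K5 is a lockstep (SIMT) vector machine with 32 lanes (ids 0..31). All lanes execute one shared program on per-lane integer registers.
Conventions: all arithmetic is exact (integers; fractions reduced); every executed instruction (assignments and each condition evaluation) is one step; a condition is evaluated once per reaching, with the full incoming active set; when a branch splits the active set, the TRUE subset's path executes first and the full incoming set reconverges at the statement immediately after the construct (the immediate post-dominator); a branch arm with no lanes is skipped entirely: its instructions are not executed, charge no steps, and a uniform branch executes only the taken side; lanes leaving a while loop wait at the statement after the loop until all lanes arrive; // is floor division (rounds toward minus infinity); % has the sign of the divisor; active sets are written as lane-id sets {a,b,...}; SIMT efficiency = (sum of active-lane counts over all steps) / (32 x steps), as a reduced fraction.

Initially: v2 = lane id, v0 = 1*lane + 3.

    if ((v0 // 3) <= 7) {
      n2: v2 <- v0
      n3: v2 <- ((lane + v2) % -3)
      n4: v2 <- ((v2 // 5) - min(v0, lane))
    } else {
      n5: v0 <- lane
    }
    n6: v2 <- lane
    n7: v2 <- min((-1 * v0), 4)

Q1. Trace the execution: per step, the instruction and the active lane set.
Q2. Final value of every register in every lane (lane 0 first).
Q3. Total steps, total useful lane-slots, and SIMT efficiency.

step 0: eval ((v0 // 3) <= 7)        {0,1,2,3,4,5,6,7,8,9,10,11,12,13,14,15,16,17,18,19,20,21,22,23,24,25,26,27,28,29,30,31}
step 1: v2 <- v0                     {0,1,2,3,4,5,6,7,8,9,10,11,12,13,14,15,16,17,18,19,20}
step 2: v2 <- ((lane + v2) % -3)     {0,1,2,3,4,5,6,7,8,9,10,11,12,13,14,15,16,17,18,19,20}
step 3: v2 <- ((v2 // 5) - min(v0, lane)) {0,1,2,3,4,5,6,7,8,9,10,11,12,13,14,15,16,17,18,19,20}
step 4: v0 <- lane                   {21,22,23,24,25,26,27,28,29,30,31}
step 5: v2 <- lane                   {0,1,2,3,4,5,6,7,8,9,10,11,12,13,14,15,16,17,18,19,20,21,22,23,24,25,26,27,28,29,30,31}
step 6: v2 <- min((-1 * v0), 4)      {0,1,2,3,4,5,6,7,8,9,10,11,12,13,14,15,16,17,18,19,20,21,22,23,24,25,26,27,28,29,30,31}

Answer: 7 steps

v2: -3,-4,-5,-6,-7,-8,-9,-10,-11,-12,-13,-14,-15,-16,-17,-18,-19,-20,-21,-22,-23,-21,-22,-23,-24,-25,-26,-27,-28,-29,-30,-31
v0: 3,4,5,6,7,8,9,10,11,12,13,14,15,16,17,18,19,20,21,22,23,21,22,23,24,25,26,27,28,29,30,31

steps = 7; useful = 170; efficiency = 170/224 = 85/112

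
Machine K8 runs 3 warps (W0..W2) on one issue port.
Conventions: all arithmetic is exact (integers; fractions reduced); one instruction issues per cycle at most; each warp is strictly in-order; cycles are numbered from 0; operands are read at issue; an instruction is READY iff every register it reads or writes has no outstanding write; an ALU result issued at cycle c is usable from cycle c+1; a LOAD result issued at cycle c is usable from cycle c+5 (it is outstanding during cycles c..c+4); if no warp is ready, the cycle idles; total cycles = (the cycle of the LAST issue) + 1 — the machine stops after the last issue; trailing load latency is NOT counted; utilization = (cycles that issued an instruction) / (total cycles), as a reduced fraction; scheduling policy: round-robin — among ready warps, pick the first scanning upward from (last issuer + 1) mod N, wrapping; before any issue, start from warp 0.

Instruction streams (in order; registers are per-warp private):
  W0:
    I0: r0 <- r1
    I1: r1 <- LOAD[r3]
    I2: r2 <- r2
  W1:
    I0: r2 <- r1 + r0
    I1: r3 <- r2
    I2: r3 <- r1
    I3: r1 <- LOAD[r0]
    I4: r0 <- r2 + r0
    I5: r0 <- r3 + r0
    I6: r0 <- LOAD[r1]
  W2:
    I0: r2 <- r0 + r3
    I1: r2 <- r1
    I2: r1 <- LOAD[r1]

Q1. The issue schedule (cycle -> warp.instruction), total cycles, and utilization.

cycle 0: W0.I0
cycle 1: W1.I0
cycle 2: W2.I0
cycle 3: W0.I1
cycle 4: W1.I1
cycle 5: W2.I1
cycle 6: W0.I2
cycle 7: W1.I2
cycle 8: W2.I2
cycle 9: W1.I3
cycle 10: W1.I4
cycle 11: W1.I5
cycle 12: idle
cycle 13: idle
cycle 14: W1.I6

Answer: 15 cycles, utilization 13/15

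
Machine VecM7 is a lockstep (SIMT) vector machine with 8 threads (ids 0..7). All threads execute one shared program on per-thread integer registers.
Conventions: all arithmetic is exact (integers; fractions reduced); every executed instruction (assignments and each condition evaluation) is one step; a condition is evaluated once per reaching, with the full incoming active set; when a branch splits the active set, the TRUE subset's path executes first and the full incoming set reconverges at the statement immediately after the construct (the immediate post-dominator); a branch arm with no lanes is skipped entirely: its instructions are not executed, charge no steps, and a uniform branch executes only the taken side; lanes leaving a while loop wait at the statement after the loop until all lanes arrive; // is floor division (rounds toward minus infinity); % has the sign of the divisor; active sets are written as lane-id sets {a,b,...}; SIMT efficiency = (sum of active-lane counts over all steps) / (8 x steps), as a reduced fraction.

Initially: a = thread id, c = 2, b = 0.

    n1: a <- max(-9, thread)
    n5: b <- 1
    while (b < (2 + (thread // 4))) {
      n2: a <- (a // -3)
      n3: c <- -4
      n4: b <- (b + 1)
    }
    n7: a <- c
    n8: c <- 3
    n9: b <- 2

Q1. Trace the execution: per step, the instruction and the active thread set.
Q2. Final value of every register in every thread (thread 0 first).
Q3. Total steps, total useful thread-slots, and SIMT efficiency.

step 0: a <- max(-9, thread)         {0,1,2,3,4,5,6,7}
step 1: b <- 1                       {0,1,2,3,4,5,6,7}
step 2: eval (b < (2 + (thread // 4))) {0,1,2,3,4,5,6,7}
step 3: a <- (a // -3)               {0,1,2,3,4,5,6,7}
step 4: c <- -4                      {0,1,2,3,4,5,6,7}
step 5: b <- (b + 1)                 {0,1,2,3,4,5,6,7}
step 6: eval (b < (2 + (thread // 4))) {0,1,2,3,4,5,6,7}
step 7: a <- (a // -3)               {4,5,6,7}
step 8: c <- -4                      {4,5,6,7}
step 9: b <- (b + 1)                 {4,5,6,7}
step 10: eval (b < (2 + (thread // 4))) {4,5,6,7}
step 11: a <- c                       {0,1,2,3,4,5,6,7}
step 12: c <- 3                       {0,1,2,3,4,5,6,7}
step 13: b <- 2                       {0,1,2,3,4,5,6,7}

Answer: 14 steps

a: -4,-4,-4,-4,-4,-4,-4,-4
c: 3,3,3,3,3,3,3,3
b: 2,2,2,2,2,2,2,2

steps = 14; useful = 96; efficiency = 96/112 = 6/7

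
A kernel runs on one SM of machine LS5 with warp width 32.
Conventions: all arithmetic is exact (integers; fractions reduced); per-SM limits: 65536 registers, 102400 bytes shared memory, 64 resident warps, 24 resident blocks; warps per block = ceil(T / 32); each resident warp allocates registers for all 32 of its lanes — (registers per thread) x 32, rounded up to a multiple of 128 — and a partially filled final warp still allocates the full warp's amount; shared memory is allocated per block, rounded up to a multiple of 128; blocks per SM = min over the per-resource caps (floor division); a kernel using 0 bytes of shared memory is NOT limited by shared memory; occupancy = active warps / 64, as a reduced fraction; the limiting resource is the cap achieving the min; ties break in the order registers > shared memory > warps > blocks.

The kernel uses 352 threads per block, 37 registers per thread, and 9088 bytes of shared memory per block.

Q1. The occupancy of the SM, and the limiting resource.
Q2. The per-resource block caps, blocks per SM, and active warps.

Answer: occupancy 11/16, limited by registers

registers: 4 blocks
shared memory: 11 blocks
warps: 5 blocks
blocks: 24 blocks

Answer: 4 blocks, 44 active warps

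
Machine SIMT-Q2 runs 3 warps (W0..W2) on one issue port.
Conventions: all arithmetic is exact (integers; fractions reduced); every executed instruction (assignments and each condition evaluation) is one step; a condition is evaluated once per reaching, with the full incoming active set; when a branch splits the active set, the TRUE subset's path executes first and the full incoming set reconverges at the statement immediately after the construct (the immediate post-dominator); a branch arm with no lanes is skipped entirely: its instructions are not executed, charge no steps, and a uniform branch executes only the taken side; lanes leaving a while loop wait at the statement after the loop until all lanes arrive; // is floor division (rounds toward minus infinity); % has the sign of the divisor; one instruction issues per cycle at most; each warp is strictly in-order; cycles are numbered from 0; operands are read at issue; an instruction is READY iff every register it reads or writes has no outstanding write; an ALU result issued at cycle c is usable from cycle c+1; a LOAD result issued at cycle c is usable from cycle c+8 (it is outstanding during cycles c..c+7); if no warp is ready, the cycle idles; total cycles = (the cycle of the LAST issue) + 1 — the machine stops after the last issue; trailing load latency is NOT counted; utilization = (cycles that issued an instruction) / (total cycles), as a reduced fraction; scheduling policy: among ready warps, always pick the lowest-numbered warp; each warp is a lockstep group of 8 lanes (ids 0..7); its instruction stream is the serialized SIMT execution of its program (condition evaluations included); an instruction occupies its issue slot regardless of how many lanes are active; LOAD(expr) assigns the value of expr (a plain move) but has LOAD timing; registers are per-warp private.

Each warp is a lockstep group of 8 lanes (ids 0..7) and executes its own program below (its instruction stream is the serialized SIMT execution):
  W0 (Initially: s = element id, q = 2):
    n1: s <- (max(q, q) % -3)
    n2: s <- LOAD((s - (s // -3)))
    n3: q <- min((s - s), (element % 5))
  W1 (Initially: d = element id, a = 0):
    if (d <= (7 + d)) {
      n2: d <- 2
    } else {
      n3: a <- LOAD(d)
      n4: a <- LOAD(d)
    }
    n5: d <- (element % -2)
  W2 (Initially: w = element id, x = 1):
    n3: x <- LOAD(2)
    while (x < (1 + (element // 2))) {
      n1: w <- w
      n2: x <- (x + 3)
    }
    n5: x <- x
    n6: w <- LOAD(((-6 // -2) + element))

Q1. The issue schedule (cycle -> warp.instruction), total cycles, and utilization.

cycle 0: W0.I0
cycle 1: W0.I1
cycle 2: W1.I0
cycle 3: W1.I1
cycle 4: W1.I2
cycle 5: W2.I0
cycle 6: idle
cycle 7: idle
cycle 8: idle
cycle 9: W0.I2
cycle 10: idle
cycle 11: idle
cycle 12: idle
cycle 13: W2.I1
cycle 14: W2.I2
cycle 15: W2.I3
cycle 16: W2.I4
cycle 17: W2.I5
cycle 18: W2.I6

Answer: 19 cycles, utilization 13/19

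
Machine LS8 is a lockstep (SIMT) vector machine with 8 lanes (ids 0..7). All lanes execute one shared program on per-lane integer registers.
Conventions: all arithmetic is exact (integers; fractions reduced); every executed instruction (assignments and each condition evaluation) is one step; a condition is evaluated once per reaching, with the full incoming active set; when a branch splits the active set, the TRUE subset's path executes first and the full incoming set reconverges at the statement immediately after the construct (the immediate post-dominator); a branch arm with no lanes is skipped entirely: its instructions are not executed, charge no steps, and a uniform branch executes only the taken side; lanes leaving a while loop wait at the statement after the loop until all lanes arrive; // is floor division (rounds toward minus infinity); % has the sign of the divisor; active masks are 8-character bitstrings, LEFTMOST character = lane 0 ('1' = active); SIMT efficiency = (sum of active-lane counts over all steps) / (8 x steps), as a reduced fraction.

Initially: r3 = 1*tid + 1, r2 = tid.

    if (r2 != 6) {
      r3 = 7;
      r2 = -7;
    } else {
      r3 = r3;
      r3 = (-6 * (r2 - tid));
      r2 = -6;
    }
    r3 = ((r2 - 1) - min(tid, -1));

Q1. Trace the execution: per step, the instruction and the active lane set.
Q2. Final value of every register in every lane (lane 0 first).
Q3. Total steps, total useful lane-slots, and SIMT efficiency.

step 0: eval (r2 != 6)               11111111
step 1: r3 <- 7                      11111101
step 2: r2 <- -7                     11111101
step 3: r3 <- r3                     00000010
step 4: r3 <- (-6 * (r2 - tid))      00000010
step 5: r2 <- -6                     00000010
step 6: r3 <- ((r2 - 1) - min(tid, -1)) 11111111

Answer: 7 steps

r3: -7,-7,-7,-7,-7,-7,-6,-7
r2: -7,-7,-7,-7,-7,-7,-6,-7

steps = 7; useful = 33; efficiency = 33/56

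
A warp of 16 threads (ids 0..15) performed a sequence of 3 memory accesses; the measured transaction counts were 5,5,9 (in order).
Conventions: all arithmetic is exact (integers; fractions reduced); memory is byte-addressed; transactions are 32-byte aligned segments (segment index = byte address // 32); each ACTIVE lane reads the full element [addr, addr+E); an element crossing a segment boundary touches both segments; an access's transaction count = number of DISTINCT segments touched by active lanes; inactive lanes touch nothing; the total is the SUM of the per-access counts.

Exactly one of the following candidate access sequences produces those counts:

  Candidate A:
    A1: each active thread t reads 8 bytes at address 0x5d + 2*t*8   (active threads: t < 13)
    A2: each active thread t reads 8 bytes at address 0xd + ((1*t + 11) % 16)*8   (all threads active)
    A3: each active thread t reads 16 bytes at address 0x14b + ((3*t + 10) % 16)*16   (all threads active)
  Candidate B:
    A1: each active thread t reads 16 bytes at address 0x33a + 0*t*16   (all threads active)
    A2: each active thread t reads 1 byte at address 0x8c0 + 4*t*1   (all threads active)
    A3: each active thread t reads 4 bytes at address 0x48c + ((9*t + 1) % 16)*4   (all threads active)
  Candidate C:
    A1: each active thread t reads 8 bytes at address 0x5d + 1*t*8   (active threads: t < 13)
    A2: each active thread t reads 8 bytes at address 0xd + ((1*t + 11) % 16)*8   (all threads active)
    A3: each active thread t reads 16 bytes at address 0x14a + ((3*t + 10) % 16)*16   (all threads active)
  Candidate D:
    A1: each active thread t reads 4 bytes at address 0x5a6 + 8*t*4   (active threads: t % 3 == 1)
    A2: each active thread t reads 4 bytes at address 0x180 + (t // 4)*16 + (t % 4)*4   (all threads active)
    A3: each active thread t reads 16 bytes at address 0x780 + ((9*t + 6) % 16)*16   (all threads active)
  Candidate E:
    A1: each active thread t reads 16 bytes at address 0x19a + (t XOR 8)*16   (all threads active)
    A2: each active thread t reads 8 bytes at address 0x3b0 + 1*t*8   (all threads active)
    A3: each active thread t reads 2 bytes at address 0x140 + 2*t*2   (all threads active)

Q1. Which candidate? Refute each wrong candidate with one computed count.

A: A1 gives 8 transactions, not 5
B: A1 gives 2 transactions, not 5
D: A2 gives 2 transactions, not 5
E: A1 gives 9 transactions, not 5
C: all counts match (5,5,9)

Answer: C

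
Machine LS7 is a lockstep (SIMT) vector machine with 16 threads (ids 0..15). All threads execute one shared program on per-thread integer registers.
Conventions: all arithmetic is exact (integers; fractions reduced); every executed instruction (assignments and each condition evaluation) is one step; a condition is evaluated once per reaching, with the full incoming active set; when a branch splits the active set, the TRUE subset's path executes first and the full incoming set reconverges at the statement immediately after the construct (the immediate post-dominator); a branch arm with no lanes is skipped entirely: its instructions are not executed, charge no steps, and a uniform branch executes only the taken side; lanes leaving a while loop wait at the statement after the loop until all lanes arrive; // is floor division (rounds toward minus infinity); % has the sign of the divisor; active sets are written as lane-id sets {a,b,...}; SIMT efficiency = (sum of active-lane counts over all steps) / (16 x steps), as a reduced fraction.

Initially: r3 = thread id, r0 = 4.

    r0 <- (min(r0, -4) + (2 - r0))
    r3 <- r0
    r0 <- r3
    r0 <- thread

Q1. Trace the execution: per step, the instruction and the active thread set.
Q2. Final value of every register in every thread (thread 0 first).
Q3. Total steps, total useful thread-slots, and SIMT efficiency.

step 0: r0 <- (min(r0, -4) + (2 - r0)) {0,1,2,3,4,5,6,7,8,9,10,11,12,13,14,15}
step 1: r3 <- r0                     {0,1,2,3,4,5,6,7,8,9,10,11,12,13,14,15}
step 2: r0 <- r3                     {0,1,2,3,4,5,6,7,8,9,10,11,12,13,14,15}
step 3: r0 <- thread                 {0,1,2,3,4,5,6,7,8,9,10,11,12,13,14,15}

Answer: 4 steps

r3: -6,-6,-6,-6,-6,-6,-6,-6,-6,-6,-6,-6,-6,-6,-6,-6
r0: 0,1,2,3,4,5,6,7,8,9,10,11,12,13,14,15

steps = 4; useful = 64; efficiency = 64/64 = 1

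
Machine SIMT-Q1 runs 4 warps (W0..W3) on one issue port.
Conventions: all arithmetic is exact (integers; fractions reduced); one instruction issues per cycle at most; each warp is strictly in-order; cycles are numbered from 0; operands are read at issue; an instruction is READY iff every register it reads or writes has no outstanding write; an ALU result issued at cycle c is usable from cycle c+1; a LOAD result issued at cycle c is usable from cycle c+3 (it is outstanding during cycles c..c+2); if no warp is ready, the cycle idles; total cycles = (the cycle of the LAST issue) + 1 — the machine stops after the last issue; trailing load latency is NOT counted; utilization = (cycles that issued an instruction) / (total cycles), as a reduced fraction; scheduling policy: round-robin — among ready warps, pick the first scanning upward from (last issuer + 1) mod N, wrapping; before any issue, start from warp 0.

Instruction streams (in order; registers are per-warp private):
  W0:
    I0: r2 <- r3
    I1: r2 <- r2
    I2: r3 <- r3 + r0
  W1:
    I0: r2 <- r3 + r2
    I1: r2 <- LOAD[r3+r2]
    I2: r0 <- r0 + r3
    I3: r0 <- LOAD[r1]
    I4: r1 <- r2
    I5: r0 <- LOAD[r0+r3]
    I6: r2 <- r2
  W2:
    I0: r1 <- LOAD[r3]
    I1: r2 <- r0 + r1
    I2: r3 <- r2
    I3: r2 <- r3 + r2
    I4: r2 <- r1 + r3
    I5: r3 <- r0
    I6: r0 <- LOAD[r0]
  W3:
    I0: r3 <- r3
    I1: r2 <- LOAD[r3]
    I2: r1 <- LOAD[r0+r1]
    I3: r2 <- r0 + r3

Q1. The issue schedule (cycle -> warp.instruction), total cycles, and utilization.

cycle 0: W0.I0
cycle 1: W1.I0
cycle 2: W2.I0
cycle 3: W3.I0
cycle 4: W0.I1
cycle 5: W1.I1
cycle 6: W2.I1
cycle 7: W3.I1
cycle 8: W0.I2
cycle 9: W1.I2
cycle 10: W2.I2
cycle 11: W3.I2
cycle 12: W1.I3
cycle 13: W2.I3
cycle 14: W3.I3
cycle 15: W1.I4
cycle 16: W2.I4
cycle 17: W1.I5
cycle 18: W2.I5
cycle 19: W1.I6
cycle 20: W2.I6

Answer: 21 cycles, utilization 1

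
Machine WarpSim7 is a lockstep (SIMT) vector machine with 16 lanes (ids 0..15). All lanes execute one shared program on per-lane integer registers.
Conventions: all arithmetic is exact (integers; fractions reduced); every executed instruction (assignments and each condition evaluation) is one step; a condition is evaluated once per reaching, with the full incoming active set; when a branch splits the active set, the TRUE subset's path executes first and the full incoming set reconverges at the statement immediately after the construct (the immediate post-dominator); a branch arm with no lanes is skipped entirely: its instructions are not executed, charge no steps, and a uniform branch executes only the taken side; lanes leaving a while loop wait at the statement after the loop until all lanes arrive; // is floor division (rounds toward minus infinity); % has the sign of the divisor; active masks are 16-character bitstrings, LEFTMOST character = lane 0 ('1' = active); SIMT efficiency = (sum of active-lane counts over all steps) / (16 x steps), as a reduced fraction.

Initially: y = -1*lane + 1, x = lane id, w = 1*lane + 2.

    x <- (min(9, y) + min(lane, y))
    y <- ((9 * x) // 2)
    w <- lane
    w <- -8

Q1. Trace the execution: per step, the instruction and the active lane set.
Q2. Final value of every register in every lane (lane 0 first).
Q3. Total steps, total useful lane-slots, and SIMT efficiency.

step 0: x <- (min(9, y) + min(lane, y)) 1111111111111111
step 1: y <- ((9 * x) // 2)          1111111111111111
step 2: w <- lane                    1111111111111111
step 3: w <- -8                      1111111111111111

Answer: 4 steps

y: 4,0,-9,-18,-27,-36,-45,-54,-63,-72,-81,-90,-99,-108,-117,-126
x: 1,0,-2,-4,-6,-8,-10,-12,-14,-16,-18,-20,-22,-24,-26,-28
w: -8,-8,-8,-8,-8,-8,-8,-8,-8,-8,-8,-8,-8,-8,-8,-8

steps = 4; useful = 64; efficiency = 64/64 = 1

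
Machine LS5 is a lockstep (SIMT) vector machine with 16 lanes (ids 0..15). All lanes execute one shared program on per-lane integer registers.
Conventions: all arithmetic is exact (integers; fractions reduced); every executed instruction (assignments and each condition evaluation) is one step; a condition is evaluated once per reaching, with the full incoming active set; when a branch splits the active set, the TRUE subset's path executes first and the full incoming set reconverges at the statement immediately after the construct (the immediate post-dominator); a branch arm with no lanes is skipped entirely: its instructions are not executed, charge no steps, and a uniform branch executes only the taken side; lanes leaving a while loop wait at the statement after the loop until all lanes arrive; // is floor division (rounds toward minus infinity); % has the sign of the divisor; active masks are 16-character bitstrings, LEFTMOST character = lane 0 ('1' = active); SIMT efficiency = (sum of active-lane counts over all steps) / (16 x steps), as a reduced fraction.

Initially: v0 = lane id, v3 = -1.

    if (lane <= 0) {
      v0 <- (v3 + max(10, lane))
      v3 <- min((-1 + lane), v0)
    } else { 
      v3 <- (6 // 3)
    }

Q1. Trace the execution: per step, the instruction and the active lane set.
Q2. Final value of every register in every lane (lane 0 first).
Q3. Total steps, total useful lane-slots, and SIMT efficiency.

step 0: eval (lane <= 0)             1111111111111111
step 1: v0 <- (v3 + max(10, lane))   1000000000000000
step 2: v3 <- min((-1 + lane), v0)   1000000000000000
step 3: v3 <- (6 // 3)               0111111111111111

Answer: 4 steps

v0: 9,1,2,3,4,5,6,7,8,9,10,11,12,13,14,15
v3: -1,2,2,2,2,2,2,2,2,2,2,2,2,2,2,2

steps = 4; useful = 33; efficiency = 33/64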